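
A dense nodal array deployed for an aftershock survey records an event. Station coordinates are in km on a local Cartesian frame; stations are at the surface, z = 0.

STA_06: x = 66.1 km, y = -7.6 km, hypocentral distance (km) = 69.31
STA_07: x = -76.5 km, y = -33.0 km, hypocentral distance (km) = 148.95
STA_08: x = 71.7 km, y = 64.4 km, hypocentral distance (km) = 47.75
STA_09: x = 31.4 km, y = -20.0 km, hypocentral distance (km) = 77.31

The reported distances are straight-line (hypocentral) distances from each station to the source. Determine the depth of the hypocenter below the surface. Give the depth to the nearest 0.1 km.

Each station gives a sphere (x−x_i)² + (y−y_i)² + z² = d_i² (stations at z=0).
Subtracting the STA_06 sphere from STA_07 and STA_08: z² cancels, leaving linear equations in x and y:
-285.2 x − 50.8 y = -14867.95
11.2 x + 144.0 y = 7385.09
Solving: x ≈ 43.601, y ≈ 47.894 km (keep extra digits for the depth step; rounded: 43.6, 47.9).
Then from the STA_06 sphere: z² = 69.31² − (x − 66.1)² − (y + 7.6)² with x = 43.601, y = 47.894, so z ≈ 34.901 ≈ 34.9 km.
Check against STA_09 (with the unrounded solution): distance 77.31 ≈ 77.31 km. ✓

34.9 km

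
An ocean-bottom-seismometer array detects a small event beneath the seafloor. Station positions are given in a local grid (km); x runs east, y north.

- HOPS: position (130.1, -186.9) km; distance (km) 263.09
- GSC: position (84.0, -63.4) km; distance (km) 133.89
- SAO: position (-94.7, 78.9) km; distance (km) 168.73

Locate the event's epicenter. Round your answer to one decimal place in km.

x ≈ 73.8 km, y ≈ 70.1 km

Circle about each station: (x − 130.1)² + (y + 186.9)² = 263.09²; (x − 84.0)² + (y + 63.4)² = 133.89²; (x + 94.7)² + (y − 78.9)² = 168.73².
Subtracting the HOPS equation from the GSC and SAO equations removes the quadratic terms:
-92.2 x + 247.0 y = 10507.76
-449.6 x + 531.6 y = 4082.22
Solving the 2×2 system: x ≈ 73.8, y ≈ 70.1 km.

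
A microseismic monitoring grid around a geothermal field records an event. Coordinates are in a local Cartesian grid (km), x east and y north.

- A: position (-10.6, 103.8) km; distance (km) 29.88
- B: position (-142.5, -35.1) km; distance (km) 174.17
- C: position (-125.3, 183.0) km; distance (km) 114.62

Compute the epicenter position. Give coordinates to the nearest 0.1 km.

Circle about each station: (x + 10.6)² + (y − 103.8)² = 29.88²; (x + 142.5)² + (y + 35.1)² = 174.17²; (x + 125.3)² + (y − 183.0)² = 114.62².
Subtracting the A equation from the B and C equations removes the quadratic terms:
-263.8 x − 277.8 y = -18790.91
-229.4 x + 158.4 y = 26057.36
Solving the 2×2 system: x ≈ -40.4, y ≈ 106.0 km.

-40.4 km east, 106.0 km north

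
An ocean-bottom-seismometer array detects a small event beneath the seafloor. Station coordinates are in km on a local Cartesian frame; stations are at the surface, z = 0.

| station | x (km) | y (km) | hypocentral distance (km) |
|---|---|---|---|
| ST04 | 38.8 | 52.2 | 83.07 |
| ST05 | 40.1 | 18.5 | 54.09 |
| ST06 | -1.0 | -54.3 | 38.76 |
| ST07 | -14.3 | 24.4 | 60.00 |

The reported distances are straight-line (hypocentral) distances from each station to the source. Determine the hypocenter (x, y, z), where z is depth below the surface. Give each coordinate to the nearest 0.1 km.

(14.1, -24.6, 19.8)

Each station gives a sphere (x−x_i)² + (y−y_i)² + z² = d_i² (stations at z=0).
Subtracting the ST04 sphere from ST05 and ST06: z² cancels, leaving linear equations in x and y:
2.6 x − 67.4 y = 1694.88
-79.6 x − 213.0 y = 4117.50
Solving: x ≈ 14.106, y ≈ -24.602 km (keep extra digits for the depth step; rounded: 14.1, -24.6).
Then from the ST04 sphere: z² = 83.07² − (x − 38.8)² − (y − 52.2)² with x = 14.106, y = -24.602, so z ≈ 19.806 ≈ 19.8 km.
Check against ST07 (with the unrounded solution): distance 60.00 ≈ 60.00 km. ✓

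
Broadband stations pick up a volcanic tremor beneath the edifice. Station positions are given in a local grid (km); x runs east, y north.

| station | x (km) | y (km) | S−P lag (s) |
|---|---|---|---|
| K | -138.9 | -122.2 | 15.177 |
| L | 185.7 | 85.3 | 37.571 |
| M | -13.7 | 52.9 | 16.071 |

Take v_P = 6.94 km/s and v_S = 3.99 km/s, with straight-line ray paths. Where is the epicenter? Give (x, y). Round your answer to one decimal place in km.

x ≈ -160.6 km, y ≈ 18.6 km

Distance from S−P lag: d = Δt · v_P v_S / (v_P − v_S) = Δt · (6.94·3.99)/(6.94−3.99) ≈ 9.3866·Δt.
So d_K = 142.46, d_L = 352.67, d_M = 150.85 km.
Circle about each station: (x + 138.9)² + (y + 122.2)² = 142.46²; (x − 185.7)² + (y − 85.3)² = 352.67²; (x + 13.7)² + (y − 52.9)² = 150.85².
Subtracting the K equation from the L and M equations removes the quadratic terms:
649.2 x + 415.0 y = -96546.75
250.4 x + 350.2 y = -33700.82
Solving the 2×2 system: x ≈ -160.6, y ≈ 18.6 km.
Check against K (with the unrounded x, y): √((x + 138.9)²+(y + 122.2)²) = 142.47 ≈ 142.46 km. ✓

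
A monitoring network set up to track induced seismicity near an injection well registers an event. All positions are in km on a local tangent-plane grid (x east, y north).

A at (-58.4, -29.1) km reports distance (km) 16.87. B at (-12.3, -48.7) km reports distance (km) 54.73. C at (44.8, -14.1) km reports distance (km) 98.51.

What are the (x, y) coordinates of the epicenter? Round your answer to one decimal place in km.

Circle about each station: (x + 58.4)² + (y + 29.1)² = 16.87²; (x + 12.3)² + (y + 48.7)² = 54.73²; (x − 44.8)² + (y + 14.1)² = 98.51².
Subtracting the A equation from the B and C equations removes the quadratic terms:
92.2 x − 39.2 y = -4445.17
206.4 x + 30.0 y = -11471.14
Solving the 2×2 system: x ≈ -53.7, y ≈ -12.9 km.
Check against A (with the unrounded x, y): √((x + 58.4)²+(y + 29.1)²) = 16.86 ≈ 16.87 km. ✓

(-53.7, -12.9)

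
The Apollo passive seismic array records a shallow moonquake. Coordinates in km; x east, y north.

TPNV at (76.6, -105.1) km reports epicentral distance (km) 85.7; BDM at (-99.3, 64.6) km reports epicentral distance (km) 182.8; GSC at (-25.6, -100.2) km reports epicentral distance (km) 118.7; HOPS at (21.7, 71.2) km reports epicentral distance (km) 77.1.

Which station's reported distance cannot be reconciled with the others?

HOPS

Solve using three stations at a time. Using TPNV, BDM, GSC (subtract circle equations pairwise → linear system) gives (x, y) ≈ (62.4, -20.6).
Distances from that point to each station vs reported:
  TPNV: calculated 85.7 vs reported 85.7 → residual 0.0 km
  BDM: calculated 182.8 vs reported 182.8 → residual 0.0 km
  GSC: calculated 118.7 vs reported 118.7 → residual 0.0 km
  HOPS: calculated 100.4 vs reported 77.1 → residual 23.3 km
TPNV, BDM, GSC are mutually consistent (residuals ≈ 0); HOPS is off by 23.3 km.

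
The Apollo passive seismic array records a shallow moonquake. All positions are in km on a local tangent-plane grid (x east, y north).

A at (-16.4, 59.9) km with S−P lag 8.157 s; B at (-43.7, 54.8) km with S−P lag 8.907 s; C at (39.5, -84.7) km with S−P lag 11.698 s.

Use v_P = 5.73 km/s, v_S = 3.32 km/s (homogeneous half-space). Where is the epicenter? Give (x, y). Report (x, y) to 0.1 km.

Distance from S−P lag: d = Δt · v_P v_S / (v_P − v_S) = Δt · (5.73·3.32)/(5.73−3.32) ≈ 7.8936·Δt.
So d_A = 64.39, d_B = 70.31, d_C = 92.34 km.
Circle about each station: (x + 16.4)² + (y − 59.9)² = 64.39²; (x + 43.7)² + (y − 54.8)² = 70.31²; (x − 39.5)² + (y + 84.7)² = 92.34².
Subtracting pairs of circle equations eliminates x²+y² and gives linear equations (the radical axes):
-54.6 x − 10.2 y = 258.34
111.8 x − 289.2 y = 496.77
Solving the 2×2 system: x ≈ -4.1, y ≈ -3.3 km.
Check against A (with the unrounded x, y): √((x + 16.4)²+(y − 59.9)²) = 64.39 ≈ 64.39 km. ✓

-4.1 km east, -3.3 km north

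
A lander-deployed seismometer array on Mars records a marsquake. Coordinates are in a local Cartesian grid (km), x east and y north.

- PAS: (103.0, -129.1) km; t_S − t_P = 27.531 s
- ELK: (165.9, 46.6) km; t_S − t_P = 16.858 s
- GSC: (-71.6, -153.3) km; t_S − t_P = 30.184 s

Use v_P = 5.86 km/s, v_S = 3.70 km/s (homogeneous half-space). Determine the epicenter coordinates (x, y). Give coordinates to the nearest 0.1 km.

(21.6, 135.0)

Distance from S−P lag: d = Δt · v_P v_S / (v_P − v_S) = Δt · (5.86·3.70)/(5.86−3.70) ≈ 10.0380·Δt.
So d_PAS = 276.36, d_ELK = 169.22, d_GSC = 302.99 km.
Circle about each station: (x − 103.0)² + (y + 129.1)² = 276.36²; (x − 165.9)² + (y − 46.6)² = 169.22²; (x + 71.6)² + (y + 153.3)² = 302.99².
Subtracting pairs of circle equations eliminates x²+y² and gives linear equations (the radical axes):
125.8 x + 351.4 y = 50158.00
-349.2 x − 48.4 y = -14076.45
Solving the 2×2 system: x ≈ 21.6, y ≈ 135.0 km.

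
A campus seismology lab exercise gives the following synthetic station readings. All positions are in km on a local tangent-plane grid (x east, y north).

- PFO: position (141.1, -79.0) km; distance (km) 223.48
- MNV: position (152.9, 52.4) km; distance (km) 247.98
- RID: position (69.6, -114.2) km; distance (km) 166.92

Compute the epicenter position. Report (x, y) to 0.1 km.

x ≈ -78.4 km, y ≈ -37.0 km

Circle about each station: (x − 141.1)² + (y + 79.0)² = 223.48²; (x − 152.9)² + (y − 52.4)² = 247.98²; (x − 69.6)² + (y + 114.2)² = 166.92².
Subtracting the PFO equation from the MNV and RID equations removes the quadratic terms:
23.6 x + 262.8 y = -11576.81
-143.0 x − 70.4 y = 13816.61
Solving the 2×2 system: x ≈ -78.4, y ≈ -37.0 km.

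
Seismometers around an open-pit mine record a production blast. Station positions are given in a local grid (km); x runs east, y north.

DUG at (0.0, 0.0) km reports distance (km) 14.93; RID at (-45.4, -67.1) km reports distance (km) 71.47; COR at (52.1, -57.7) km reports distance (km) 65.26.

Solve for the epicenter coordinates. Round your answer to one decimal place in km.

(3.1, -14.6)

Circle about each station: x² + y² = 14.93²; (x + 45.4)² + (y + 67.1)² = 71.47²; (x − 52.1)² + (y + 57.7)² = 65.26².
Subtracting pairs of circle equations eliminates x²+y² and gives linear equations (the radical axes):
-90.8 x − 134.2 y = 1678.51
104.2 x − 115.4 y = 2007.74
Solving the 2×2 system: x ≈ 3.1, y ≈ -14.6 km.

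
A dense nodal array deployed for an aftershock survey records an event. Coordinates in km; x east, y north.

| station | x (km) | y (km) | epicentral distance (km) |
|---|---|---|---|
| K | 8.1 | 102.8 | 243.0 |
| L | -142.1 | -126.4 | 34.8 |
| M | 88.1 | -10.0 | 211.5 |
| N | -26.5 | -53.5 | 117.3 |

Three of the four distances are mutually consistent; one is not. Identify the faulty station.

M

Solve using three stations at a time. Using K, L, N (subtract circle equations pairwise → linear system) gives (x, y) ≈ (-137.4, -91.9).
Distances from that point to each station vs reported:
  K: calculated 243.0 vs reported 243.0 → residual 0.0 km
  L: calculated 34.9 vs reported 34.8 → residual 0.1 km
  M: calculated 239.9 vs reported 211.5 → residual 28.4 km
  N: calculated 117.3 vs reported 117.3 → residual 0.0 km
K, L, N are mutually consistent (residuals ≈ 0); M is off by 28.4 km.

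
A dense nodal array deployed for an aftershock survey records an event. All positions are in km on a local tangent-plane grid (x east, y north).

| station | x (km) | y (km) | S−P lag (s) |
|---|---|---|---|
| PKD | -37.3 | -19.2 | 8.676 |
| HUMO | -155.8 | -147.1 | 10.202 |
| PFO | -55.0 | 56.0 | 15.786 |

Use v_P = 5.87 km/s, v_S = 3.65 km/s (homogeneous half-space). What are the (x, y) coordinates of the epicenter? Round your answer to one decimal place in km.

Distance from S−P lag: d = Δt · v_P v_S / (v_P − v_S) = Δt · (5.87·3.65)/(5.87−3.65) ≈ 9.6511·Δt.
So d_PKD = 83.73, d_HUMO = 98.46, d_PFO = 152.35 km.
Circle about each station: (x + 37.3)² + (y + 19.2)² = 83.73²; (x + 155.8)² + (y + 147.1)² = 98.46²; (x + 55.0)² + (y − 56.0)² = 152.35².
Subtracting pairs of circle equations eliminates x²+y² and gives linear equations (the radical axes):
-237.0 x − 255.8 y = 41468.46
-35.4 x + 150.4 y = -11798.74
Solving the 2×2 system: x ≈ -72.0, y ≈ -95.4 km.

x ≈ -72.0 km, y ≈ -95.4 km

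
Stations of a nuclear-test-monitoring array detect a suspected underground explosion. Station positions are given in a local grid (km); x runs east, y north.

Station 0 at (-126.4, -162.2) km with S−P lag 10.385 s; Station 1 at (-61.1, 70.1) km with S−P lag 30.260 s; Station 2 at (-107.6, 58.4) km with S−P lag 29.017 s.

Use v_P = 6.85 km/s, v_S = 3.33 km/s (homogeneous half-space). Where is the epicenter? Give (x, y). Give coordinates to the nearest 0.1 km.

Distance from S−P lag: d = Δt · v_P v_S / (v_P − v_S) = Δt · (6.85·3.33)/(6.85−3.33) ≈ 6.4803·Δt.
So d_Station 0 = 67.30, d_Station 1 = 196.09, d_Station 2 = 188.04 km.
Circle about each station: (x + 126.4)² + (y + 162.2)² = 67.30²; (x + 61.1)² + (y − 70.1)² = 196.09²; (x + 107.6)² + (y − 58.4)² = 188.04².
Subtracting pairs of circle equations eliminates x²+y² and gives linear equations (the radical axes):
130.6 x + 464.6 y = -67560.58
37.6 x + 441.2 y = -58127.23
Solving the 2×2 system: x ≈ -69.8, y ≈ -125.8 km.

(-69.8, -125.8)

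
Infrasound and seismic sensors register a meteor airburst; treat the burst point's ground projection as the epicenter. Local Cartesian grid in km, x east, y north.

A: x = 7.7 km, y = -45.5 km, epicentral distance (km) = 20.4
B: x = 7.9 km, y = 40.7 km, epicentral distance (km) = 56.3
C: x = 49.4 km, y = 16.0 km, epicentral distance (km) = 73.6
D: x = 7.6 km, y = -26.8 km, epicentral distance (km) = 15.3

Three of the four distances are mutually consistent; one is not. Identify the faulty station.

Solve using three stations at a time. Using A, C, D (subtract circle equations pairwise → linear system) gives (x, y) ≈ (-6.9, -31.4).
Distances from that point to each station vs reported:
  A: calculated 20.3 vs reported 20.4 → residual 0.1 km
  B: calculated 73.6 vs reported 56.3 → residual 17.3 km
  C: calculated 73.6 vs reported 73.6 → residual 0.0 km
  D: calculated 15.2 vs reported 15.3 → residual 0.1 km
A, C, D are mutually consistent (residuals ≈ 0); B is off by 17.3 km.

B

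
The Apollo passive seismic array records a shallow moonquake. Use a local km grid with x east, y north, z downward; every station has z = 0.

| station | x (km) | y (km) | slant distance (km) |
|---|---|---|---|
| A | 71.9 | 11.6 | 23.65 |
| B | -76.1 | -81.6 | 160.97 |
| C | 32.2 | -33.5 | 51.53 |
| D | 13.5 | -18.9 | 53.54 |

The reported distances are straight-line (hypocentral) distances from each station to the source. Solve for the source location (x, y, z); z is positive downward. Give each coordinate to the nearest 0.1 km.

(55.9, 8.9, 17.2)

Each station gives a sphere (x−x_i)² + (y−y_i)² + z² = d_i² (stations at z=0).
Subtracting the A sphere from B and C: z² cancels, leaving linear equations in x and y:
-296.0 x − 186.4 y = -18206.42
-79.4 x − 90.2 y = -5241.10
Solving: x ≈ 55.910, y ≈ 8.889 km (keep extra digits for the depth step; rounded: 55.9, 8.9).
Then from the A sphere: z² = 23.65² − (x − 71.9)² − (y − 11.6)² with x = 55.910, y = 8.889, so z ≈ 17.213 ≈ 17.2 km.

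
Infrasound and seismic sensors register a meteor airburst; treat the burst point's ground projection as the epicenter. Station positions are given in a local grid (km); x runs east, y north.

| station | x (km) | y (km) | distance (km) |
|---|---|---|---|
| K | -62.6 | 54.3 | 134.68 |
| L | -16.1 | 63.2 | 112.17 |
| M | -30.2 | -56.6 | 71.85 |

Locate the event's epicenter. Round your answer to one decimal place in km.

Circle about each station: (x + 62.6)² + (y − 54.3)² = 134.68²; (x + 16.1)² + (y − 63.2)² = 112.17²; (x + 30.2)² + (y + 56.6)² = 71.85².
Subtracting the K equation from the L and M equations removes the quadratic terms:
93.0 x + 17.8 y = 2942.79
64.8 x − 221.8 y = 10224.63
Solving the 2×2 system: x ≈ 38.3, y ≈ -34.9 km.
Check against K (with the unrounded x, y): √((x + 62.6)²+(y − 54.3)²) = 134.69 ≈ 134.68 km. ✓

(38.3, -34.9)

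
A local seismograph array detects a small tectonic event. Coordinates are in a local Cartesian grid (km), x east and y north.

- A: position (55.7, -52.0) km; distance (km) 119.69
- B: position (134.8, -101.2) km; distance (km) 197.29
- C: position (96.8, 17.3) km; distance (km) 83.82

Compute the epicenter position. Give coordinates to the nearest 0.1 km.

(27.4, 64.3)

Circle about each station: (x − 55.7)² + (y + 52.0)² = 119.69²; (x − 134.8)² + (y + 101.2)² = 197.29²; (x − 96.8)² + (y − 17.3)² = 83.82².
Subtracting the A equation from the B and C equations removes the quadratic terms:
158.2 x − 98.4 y = -1991.66
82.2 x + 138.6 y = 11162.94
Solving the 2×2 system: x ≈ 27.4, y ≈ 64.3 km.
Check against A (with the unrounded x, y): √((x − 55.7)²+(y + 52.0)²) = 119.69 ≈ 119.69 km. ✓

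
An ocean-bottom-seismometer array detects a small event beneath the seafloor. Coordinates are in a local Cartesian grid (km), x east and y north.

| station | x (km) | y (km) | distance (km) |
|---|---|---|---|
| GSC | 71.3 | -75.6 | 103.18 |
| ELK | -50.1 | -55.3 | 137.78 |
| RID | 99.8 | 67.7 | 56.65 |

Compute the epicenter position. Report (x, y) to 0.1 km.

(60.4, 27.0)

Circle about each station: (x − 71.3)² + (y + 75.6)² = 103.18²; (x + 50.1)² + (y + 55.3)² = 137.78²; (x − 99.8)² + (y − 67.7)² = 56.65².
Subtracting pairs of circle equations eliminates x²+y² and gives linear equations (the radical axes):
-242.8 x + 40.6 y = -13568.17
57.0 x + 286.6 y = 11181.17
Solving the 2×2 system: x ≈ 60.4, y ≈ 27.0 km.
Check against GSC (with the unrounded x, y): √((x − 71.3)²+(y + 75.6)²) = 103.18 ≈ 103.18 km. ✓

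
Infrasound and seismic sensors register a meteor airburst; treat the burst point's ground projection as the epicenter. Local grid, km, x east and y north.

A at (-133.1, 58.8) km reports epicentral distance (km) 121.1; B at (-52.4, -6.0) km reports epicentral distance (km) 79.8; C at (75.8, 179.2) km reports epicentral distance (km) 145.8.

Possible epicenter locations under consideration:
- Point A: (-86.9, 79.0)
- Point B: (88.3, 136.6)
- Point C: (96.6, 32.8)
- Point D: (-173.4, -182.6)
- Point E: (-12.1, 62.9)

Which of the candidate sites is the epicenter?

Point E

For each candidate, compare |candidate − station| to the reported distance:
Point A: residuals A 70.7, B 11.9, C 45.3 → max 70.7 km
Point B: residuals A 113.6, B 120.5, C 101.4 → max 120.5 km
Point C: residuals A 110.1, B 74.2, C 2.1 → max 110.1 km
Point D: residuals A 123.6, B 134.3, C 293.5 → max 293.5 km
Point E: residuals A 0.0, B 0.0, C 0.0 → max 0.0 km
Only Point E has all residuals ≈ 0.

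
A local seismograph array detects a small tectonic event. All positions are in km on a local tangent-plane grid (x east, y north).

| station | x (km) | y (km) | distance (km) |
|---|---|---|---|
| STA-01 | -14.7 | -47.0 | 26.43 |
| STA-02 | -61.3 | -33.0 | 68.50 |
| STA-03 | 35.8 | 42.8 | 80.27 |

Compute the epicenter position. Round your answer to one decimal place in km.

(7.2, -32.2)

Circle about each station: (x + 14.7)² + (y + 47.0)² = 26.43²; (x + 61.3)² + (y + 33.0)² = 68.50²; (x − 35.8)² + (y − 42.8)² = 80.27².
Subtracting pairs of circle equations eliminates x²+y² and gives linear equations (the radical axes):
-93.2 x + 28.0 y = -1572.11
101.0 x + 179.6 y = -5056.34
Solving the 2×2 system: x ≈ 7.2, y ≈ -32.2 km.
Check against STA-01 (with the unrounded x, y): √((x + 14.7)²+(y + 47.0)²) = 26.43 ≈ 26.43 km. ✓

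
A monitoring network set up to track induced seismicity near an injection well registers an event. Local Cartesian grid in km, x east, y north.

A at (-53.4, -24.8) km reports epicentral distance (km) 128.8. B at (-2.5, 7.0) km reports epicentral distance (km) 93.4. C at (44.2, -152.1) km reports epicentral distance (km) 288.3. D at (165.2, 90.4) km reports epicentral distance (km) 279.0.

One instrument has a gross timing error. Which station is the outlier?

Solve using three stations at a time. Using A, C, D (subtract circle equations pairwise → linear system) gives (x, y) ≈ (-113.9, 89.1).
Distances from that point to each station vs reported:
  A: calculated 128.9 vs reported 128.8 → residual 0.1 km
  B: calculated 138.3 vs reported 93.4 → residual 44.9 km
  C: calculated 288.4 vs reported 288.3 → residual 0.1 km
  D: calculated 279.1 vs reported 279.0 → residual 0.1 km
A, C, D are mutually consistent (residuals ≈ 0); B is off by 44.9 km.

B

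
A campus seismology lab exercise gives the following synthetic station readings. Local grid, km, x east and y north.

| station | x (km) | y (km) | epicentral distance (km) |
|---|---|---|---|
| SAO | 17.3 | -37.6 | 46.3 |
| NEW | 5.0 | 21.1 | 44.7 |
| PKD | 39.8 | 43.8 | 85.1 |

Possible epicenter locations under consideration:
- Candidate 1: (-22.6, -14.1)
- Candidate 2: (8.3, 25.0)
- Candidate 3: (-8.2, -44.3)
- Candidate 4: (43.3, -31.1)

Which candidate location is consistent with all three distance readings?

Candidate 1

For each candidate, compare |candidate − station| to the reported distance:
Candidate 1: residuals SAO 0.0, NEW 0.0, PKD 0.0 → max 0.0 km
Candidate 2: residuals SAO 16.9, NEW 39.6, PKD 48.4 → max 48.4 km
Candidate 3: residuals SAO 19.9, NEW 22.0, PKD 15.2 → max 22.0 km
Candidate 4: residuals SAO 19.5, NEW 20.0, PKD 10.1 → max 20.0 km
Only Candidate 1 has all residuals ≈ 0.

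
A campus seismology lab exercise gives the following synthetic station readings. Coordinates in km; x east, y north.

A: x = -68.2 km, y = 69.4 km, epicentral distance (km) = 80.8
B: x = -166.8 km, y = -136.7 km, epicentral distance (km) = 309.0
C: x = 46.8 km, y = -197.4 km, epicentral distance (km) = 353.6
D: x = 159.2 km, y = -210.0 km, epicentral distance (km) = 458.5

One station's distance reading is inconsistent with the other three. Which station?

Solve using three stations at a time. Using A, B, C (subtract circle equations pairwise → linear system) gives (x, y) ≈ (-40.4, 145.3).
Distances from that point to each station vs reported:
  A: calculated 80.8 vs reported 80.8 → residual 0.0 km
  B: calculated 309.0 vs reported 309.0 → residual 0.0 km
  C: calculated 353.6 vs reported 353.6 → residual 0.0 km
  D: calculated 407.5 vs reported 458.5 → residual 51.0 km
A, B, C are mutually consistent (residuals ≈ 0); D is off by 51.0 km.

D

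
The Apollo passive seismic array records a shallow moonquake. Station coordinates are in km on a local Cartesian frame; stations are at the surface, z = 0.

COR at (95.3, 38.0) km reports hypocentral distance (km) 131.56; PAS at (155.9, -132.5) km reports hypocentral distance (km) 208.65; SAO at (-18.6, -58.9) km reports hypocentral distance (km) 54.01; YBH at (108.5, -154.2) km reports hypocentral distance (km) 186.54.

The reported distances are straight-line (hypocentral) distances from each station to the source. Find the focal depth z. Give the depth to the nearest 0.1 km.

38.1 km

Each station gives a sphere (x−x_i)² + (y−y_i)² + z² = d_i² (stations at z=0).
Subtracting the COR sphere from PAS and SAO: z² cancels, leaving linear equations in x and y:
121.2 x − 341.0 y = 5108.18
-227.8 x − 193.8 y = 7680.03
Solving: x ≈ -16.101, y ≈ -20.703 km (keep extra digits for the depth step; rounded: -16.1, -20.7).
Then from the COR sphere: z² = 131.56² − (x − 95.3)² − (y − 38.0)² with x = -16.101, y = -20.703, so z ≈ 38.103 ≈ 38.1 km.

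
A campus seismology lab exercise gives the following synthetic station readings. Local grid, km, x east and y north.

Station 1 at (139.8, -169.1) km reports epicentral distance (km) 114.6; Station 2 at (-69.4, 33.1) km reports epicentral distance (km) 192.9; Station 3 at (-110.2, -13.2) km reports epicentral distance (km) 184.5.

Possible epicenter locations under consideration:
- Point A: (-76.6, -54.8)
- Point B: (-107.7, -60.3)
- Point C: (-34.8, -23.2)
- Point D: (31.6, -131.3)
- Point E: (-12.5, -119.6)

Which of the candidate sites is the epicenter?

For each candidate, compare |candidate − station| to the reported distance:
Point A: residuals Station 1 130.1, Station 2 104.7, Station 3 131.0 → max 131.0 km
Point B: residuals Station 1 155.8, Station 2 92.0, Station 3 137.3 → max 155.8 km
Point C: residuals Station 1 112.9, Station 2 126.8, Station 3 108.4 → max 126.8 km
Point D: residuals Station 1 0.0, Station 2 0.0, Station 3 0.0 → max 0.0 km
Point E: residuals Station 1 45.5, Station 2 29.9, Station 3 40.0 → max 45.5 km
Only Point D has all residuals ≈ 0.

Point D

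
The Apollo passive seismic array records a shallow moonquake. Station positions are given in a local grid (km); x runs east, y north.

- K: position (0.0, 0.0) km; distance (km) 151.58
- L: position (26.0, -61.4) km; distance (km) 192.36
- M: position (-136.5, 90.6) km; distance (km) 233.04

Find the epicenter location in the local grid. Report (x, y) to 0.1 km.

(94.9, 118.2)

Circle about each station: x² + y² = 151.58²; (x − 26.0)² + (y + 61.4)² = 192.36²; (x + 136.5)² + (y − 90.6)² = 233.04².
Subtracting the K equation from the L and M equations removes the quadratic terms:
52.0 x − 122.8 y = -9579.91
-273.0 x + 181.2 y = -4490.54
Solving the 2×2 system: x ≈ 94.9, y ≈ 118.2 km.
Check against K (with the unrounded x, y): √(x²+y²) = 151.58 ≈ 151.58 km. ✓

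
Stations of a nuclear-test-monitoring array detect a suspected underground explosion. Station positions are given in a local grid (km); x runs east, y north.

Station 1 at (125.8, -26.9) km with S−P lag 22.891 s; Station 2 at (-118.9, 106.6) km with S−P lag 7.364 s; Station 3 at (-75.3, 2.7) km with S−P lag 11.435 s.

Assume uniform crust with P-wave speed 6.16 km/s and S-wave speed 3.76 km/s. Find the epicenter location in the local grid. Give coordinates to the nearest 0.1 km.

-47.9 km east, 109.6 km north

Distance from S−P lag: d = Δt · v_P v_S / (v_P − v_S) = Δt · (6.16·3.76)/(6.16−3.76) ≈ 9.6507·Δt.
So d_Station 1 = 220.91, d_Station 2 = 71.07, d_Station 3 = 110.36 km.
Circle about each station: (x − 125.8)² + (y + 26.9)² = 220.91²; (x + 118.9)² + (y − 106.6)² = 71.07²; (x + 75.3)² + (y − 2.7)² = 110.36².
Subtracting pairs of circle equations eliminates x²+y² and gives linear equations (the radical axes):
-489.4 x + 267.0 y = 52701.80
-402.2 x + 59.2 y = 25750.03
Solving the 2×2 system: x ≈ -47.9, y ≈ 109.6 km.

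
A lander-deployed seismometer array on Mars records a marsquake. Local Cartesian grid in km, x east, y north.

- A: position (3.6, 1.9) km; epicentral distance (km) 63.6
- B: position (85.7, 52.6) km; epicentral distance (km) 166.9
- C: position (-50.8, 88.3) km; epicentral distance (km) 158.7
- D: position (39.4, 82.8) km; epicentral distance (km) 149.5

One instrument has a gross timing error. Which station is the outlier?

Solve using three stations at a time. Using A, C, D (subtract circle equations pairwise → linear system) gives (x, y) ≈ (1.0, -61.7).
Distances from that point to each station vs reported:
  A: calculated 63.7 vs reported 63.6 → residual 0.1 km
  B: calculated 142.3 vs reported 166.9 → residual 24.6 km
  C: calculated 158.7 vs reported 158.7 → residual 0.0 km
  D: calculated 149.5 vs reported 149.5 → residual 0.0 km
A, C, D are mutually consistent (residuals ≈ 0); B is off by 24.6 km.

B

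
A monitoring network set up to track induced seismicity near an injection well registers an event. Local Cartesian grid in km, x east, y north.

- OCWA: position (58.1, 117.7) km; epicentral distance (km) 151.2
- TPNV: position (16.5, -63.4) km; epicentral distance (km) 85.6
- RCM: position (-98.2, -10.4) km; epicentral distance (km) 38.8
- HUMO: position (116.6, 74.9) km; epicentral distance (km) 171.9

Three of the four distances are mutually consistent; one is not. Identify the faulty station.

Solve using three stations at a time. Using OCWA, TPNV, HUMO (subtract circle equations pairwise → linear system) gives (x, y) ≈ (-39.0, 1.8).
Distances from that point to each station vs reported:
  OCWA: calculated 151.2 vs reported 151.2 → residual 0.0 km
  TPNV: calculated 85.6 vs reported 85.6 → residual 0.0 km
  RCM: calculated 60.5 vs reported 38.8 → residual 21.7 km
  HUMO: calculated 171.9 vs reported 171.9 → residual 0.0 km
OCWA, TPNV, HUMO are mutually consistent (residuals ≈ 0); RCM is off by 21.7 km.

RCM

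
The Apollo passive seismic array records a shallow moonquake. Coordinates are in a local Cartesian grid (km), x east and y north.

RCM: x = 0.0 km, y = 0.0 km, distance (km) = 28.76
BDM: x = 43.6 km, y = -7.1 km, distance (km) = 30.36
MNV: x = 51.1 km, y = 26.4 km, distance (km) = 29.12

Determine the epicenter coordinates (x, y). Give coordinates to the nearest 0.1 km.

Circle about each station: x² + y² = 28.76²; (x − 43.6)² + (y + 7.1)² = 30.36²; (x − 51.1)² + (y − 26.4)² = 29.12².
Subtracting the RCM equation from the BDM and MNV equations removes the quadratic terms:
87.2 x − 14.2 y = 1856.78
102.2 x + 52.8 y = 3287.33
Solving the 2×2 system: x ≈ 23.9, y ≈ 16.0 km.

(23.9, 16.0)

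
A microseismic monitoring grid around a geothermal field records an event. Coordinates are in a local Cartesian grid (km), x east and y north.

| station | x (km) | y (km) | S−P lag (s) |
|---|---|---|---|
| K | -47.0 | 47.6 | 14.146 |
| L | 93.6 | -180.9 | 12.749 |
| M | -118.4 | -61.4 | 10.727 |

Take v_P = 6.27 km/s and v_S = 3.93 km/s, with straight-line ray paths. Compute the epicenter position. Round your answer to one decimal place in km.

Distance from S−P lag: d = Δt · v_P v_S / (v_P − v_S) = Δt · (6.27·3.93)/(6.27−3.93) ≈ 10.5304·Δt.
So d_K = 148.96, d_L = 134.25, d_M = 112.96 km.
Circle about each station: (x + 47.0)² + (y − 47.6)² = 148.96²; (x − 93.6)² + (y + 180.9)² = 134.25²; (x + 118.4)² + (y + 61.4)² = 112.96².
Subtracting the K equation from the L and M equations removes the quadratic terms:
281.2 x − 457.0 y = 41177.03
-142.8 x − 218.0 y = 22742.88
Solving the 2×2 system: x ≈ -11.2, y ≈ -97.0 km.
Check against K (with the unrounded x, y): √((x + 47.0)²+(y − 47.6)²) = 148.96 ≈ 148.96 km. ✓

x ≈ -11.2 km, y ≈ -97.0 km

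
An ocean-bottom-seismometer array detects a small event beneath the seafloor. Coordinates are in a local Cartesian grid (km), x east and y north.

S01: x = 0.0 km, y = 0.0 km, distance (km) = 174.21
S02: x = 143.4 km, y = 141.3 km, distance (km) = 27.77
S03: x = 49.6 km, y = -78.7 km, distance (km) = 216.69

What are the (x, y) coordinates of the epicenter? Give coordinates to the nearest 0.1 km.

(120.1, 126.2)

Circle about each station: x² + y² = 174.21²; (x − 143.4)² + (y − 141.3)² = 27.77²; (x − 49.6)² + (y + 78.7)² = 216.69².
Subtracting the S01 equation from the S02 and S03 equations removes the quadratic terms:
286.8 x + 282.6 y = 70107.20
99.2 x − 157.4 y = -7951.58
Solving the 2×2 system: x ≈ 120.1, y ≈ 126.2 km.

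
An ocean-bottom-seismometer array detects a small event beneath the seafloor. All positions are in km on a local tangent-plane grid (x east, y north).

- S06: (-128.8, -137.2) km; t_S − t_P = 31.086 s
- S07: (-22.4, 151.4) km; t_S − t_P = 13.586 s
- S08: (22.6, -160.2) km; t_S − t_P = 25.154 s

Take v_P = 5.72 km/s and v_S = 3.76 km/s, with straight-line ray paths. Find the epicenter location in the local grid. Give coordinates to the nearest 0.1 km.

Distance from S−P lag: d = Δt · v_P v_S / (v_P − v_S) = Δt · (5.72·3.76)/(5.72−3.76) ≈ 10.9731·Δt.
So d_S06 = 341.11, d_S07 = 149.08, d_S08 = 276.02 km.
Circle about each station: (x + 128.8)² + (y + 137.2)² = 341.11²; (x + 22.4)² + (y − 151.4)² = 149.08²; (x − 22.6)² + (y + 160.2)² = 276.02².
Subtracting pairs of circle equations eliminates x²+y² and gives linear equations (the radical axes):
212.8 x + 577.2 y = 82141.63
302.8 x − 46.0 y = 30930.51
Solving the 2×2 system: x ≈ 117.2, y ≈ 99.1 km.

(117.2, 99.1)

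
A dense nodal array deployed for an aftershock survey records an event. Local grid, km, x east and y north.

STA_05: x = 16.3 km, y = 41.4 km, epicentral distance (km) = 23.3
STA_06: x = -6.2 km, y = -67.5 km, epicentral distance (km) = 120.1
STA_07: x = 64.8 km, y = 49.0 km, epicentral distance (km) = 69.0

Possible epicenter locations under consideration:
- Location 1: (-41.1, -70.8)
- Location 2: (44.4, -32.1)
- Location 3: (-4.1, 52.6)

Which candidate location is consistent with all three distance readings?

Location 3

For each candidate, compare |candidate − station| to the reported distance:
Location 1: residuals STA_05 102.7, STA_06 85.0, STA_07 90.9 → max 102.7 km
Location 2: residuals STA_05 55.4, STA_06 58.3, STA_07 14.6 → max 58.3 km
Location 3: residuals STA_05 0.0, STA_06 0.0, STA_07 0.0 → max 0.0 km
Only Location 3 has all residuals ≈ 0.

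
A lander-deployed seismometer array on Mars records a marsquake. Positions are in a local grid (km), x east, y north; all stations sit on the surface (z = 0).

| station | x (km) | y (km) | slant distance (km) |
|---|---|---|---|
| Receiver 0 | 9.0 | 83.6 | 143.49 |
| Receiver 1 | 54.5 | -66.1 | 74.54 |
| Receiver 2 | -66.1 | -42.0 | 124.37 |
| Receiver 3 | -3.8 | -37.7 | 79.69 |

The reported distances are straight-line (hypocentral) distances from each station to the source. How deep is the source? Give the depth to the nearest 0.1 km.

depth ≈ 67.7 km

Each station gives a sphere (x−x_i)² + (y−y_i)² + z² = d_i² (stations at z=0).
Subtracting the Receiver 0 sphere from Receiver 1 and Receiver 2: z² cancels, leaving linear equations in x and y:
91.0 x − 299.4 y = 15302.67
-150.2 x − 251.2 y = 4184.73
Solving: x ≈ 38.201, y ≈ -39.500 km (keep extra digits for the depth step; rounded: 38.2, -39.5).
Then from the Receiver 0 sphere: z² = 143.49² − (x − 9.0)² − (y − 83.6)² with x = 38.201, y = -39.500, so z ≈ 67.698 ≈ 67.7 km.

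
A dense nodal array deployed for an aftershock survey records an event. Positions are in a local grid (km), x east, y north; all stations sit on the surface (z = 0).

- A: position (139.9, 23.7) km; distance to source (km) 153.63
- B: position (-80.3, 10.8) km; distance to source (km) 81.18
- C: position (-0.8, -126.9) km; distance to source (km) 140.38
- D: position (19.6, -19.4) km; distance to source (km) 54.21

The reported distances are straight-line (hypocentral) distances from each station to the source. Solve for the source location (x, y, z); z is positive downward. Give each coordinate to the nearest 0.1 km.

(-8.3, 8.2, 37.4)

Each station gives a sphere (x−x_i)² + (y−y_i)² + z² = d_i² (stations at z=0).
Subtracting the A sphere from B and C: z² cancels, leaving linear equations in x and y:
-440.4 x − 25.8 y = 3443.01
-281.4 x − 301.2 y = -133.82
Solving: x ≈ -8.298, y ≈ 8.197 km (keep extra digits for the depth step; rounded: -8.3, 8.2).
Then from the A sphere: z² = 153.63² − (x − 139.9)² − (y − 23.7)² with x = -8.298, y = 8.197, so z ≈ 37.406 ≈ 37.4 km.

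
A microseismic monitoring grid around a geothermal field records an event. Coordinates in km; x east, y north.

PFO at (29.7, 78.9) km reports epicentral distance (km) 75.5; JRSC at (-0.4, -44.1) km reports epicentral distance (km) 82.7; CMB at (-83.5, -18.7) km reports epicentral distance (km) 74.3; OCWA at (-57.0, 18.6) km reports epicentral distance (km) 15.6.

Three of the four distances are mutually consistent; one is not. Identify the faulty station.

OCWA

Solve using three stations at a time. Using PFO, JRSC, CMB (subtract circle equations pairwise → linear system) gives (x, y) ≈ (-30.2, 33.0).
Distances from that point to each station vs reported:
  PFO: calculated 75.5 vs reported 75.5 → residual 0.0 km
  JRSC: calculated 82.7 vs reported 82.7 → residual 0.0 km
  CMB: calculated 74.3 vs reported 74.3 → residual 0.0 km
  OCWA: calculated 30.4 vs reported 15.6 → residual 14.8 km
PFO, JRSC, CMB are mutually consistent (residuals ≈ 0); OCWA is off by 14.8 km.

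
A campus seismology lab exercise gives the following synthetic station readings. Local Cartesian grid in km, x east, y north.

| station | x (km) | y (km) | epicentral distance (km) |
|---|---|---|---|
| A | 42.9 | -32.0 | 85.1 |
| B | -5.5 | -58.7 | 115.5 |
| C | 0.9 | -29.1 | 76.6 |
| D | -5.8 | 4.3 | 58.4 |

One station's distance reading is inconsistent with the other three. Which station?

Solve using three stations at a time. Using A, B, D (subtract circle equations pairwise → linear system) gives (x, y) ≈ (28.1, 51.8).
Distances from that point to each station vs reported:
  A: calculated 85.1 vs reported 85.1 → residual 0.0 km
  B: calculated 115.5 vs reported 115.5 → residual 0.0 km
  C: calculated 85.3 vs reported 76.6 → residual 8.7 km
  D: calculated 58.3 vs reported 58.4 → residual 0.1 km
A, B, D are mutually consistent (residuals ≈ 0); C is off by 8.7 km.

C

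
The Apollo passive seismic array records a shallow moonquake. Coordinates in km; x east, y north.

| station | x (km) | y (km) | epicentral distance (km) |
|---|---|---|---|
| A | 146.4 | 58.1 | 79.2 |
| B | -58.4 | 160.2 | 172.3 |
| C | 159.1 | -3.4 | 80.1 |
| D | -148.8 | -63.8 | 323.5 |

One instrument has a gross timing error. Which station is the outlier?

Solve using three stations at a time. Using A, B, D (subtract circle equations pairwise → linear system) gives (x, y) ≈ (111.0, 128.9).
Distances from that point to each station vs reported:
  A: calculated 79.2 vs reported 79.2 → residual 0.0 km
  B: calculated 172.3 vs reported 172.3 → residual 0.0 km
  C: calculated 140.8 vs reported 80.1 → residual 60.7 km
  D: calculated 323.5 vs reported 323.5 → residual 0.0 km
A, B, D are mutually consistent (residuals ≈ 0); C is off by 60.7 km.

C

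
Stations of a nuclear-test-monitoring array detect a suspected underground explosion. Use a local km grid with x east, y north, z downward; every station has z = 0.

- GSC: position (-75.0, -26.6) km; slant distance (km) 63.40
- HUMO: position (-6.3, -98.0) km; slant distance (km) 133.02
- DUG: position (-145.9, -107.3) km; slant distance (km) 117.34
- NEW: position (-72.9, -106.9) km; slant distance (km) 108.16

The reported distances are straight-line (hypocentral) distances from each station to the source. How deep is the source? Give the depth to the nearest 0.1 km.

Each station gives a sphere (x−x_i)² + (y−y_i)² + z² = d_i² (stations at z=0).
Subtracting the GSC sphere from HUMO and DUG: z² cancels, leaving linear equations in x and y:
137.4 x − 142.8 y = -10363.63
-141.8 x − 161.4 y = 16718.42
Solving: x ≈ -95.699, y ≈ -19.506 km (keep extra digits for the depth step; rounded: -95.7, -19.5).
Then from the GSC sphere: z² = 63.40² − (x + 75.0)² − (y + 26.6)² with x = -95.699, y = -19.506, so z ≈ 59.505 ≈ 59.5 km.

z ≈ 59.5 km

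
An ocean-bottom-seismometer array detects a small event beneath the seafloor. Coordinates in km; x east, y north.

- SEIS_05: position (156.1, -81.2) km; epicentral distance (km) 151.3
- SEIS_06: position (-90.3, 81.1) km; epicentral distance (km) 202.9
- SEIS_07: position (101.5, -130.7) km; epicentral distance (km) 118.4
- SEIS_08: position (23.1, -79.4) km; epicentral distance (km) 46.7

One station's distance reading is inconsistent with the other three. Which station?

Solve using three stations at a time. Using SEIS_06, SEIS_07, SEIS_08 (subtract circle equations pairwise → linear system) gives (x, y) ≈ (-14.6, -107.2).
Distances from that point to each station vs reported:
  SEIS_05: calculated 172.6 vs reported 151.3 → residual 21.3 km
  SEIS_06: calculated 202.9 vs reported 202.9 → residual 0.0 km
  SEIS_07: calculated 118.4 vs reported 118.4 → residual 0.0 km
  SEIS_08: calculated 46.8 vs reported 46.7 → residual 0.1 km
SEIS_06, SEIS_07, SEIS_08 are mutually consistent (residuals ≈ 0); SEIS_05 is off by 21.3 km.

SEIS_05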